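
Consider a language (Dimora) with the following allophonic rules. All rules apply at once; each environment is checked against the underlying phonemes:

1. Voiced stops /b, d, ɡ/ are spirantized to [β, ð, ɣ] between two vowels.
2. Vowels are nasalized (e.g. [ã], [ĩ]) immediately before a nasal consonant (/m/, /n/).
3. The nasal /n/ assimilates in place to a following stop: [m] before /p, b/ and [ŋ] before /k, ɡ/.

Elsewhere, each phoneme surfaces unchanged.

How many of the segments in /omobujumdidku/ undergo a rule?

3

Segments that undergo a rule: /o/ → [õ] (rule 2); /b/ → [β] (rule 1); /u/ → [ũ] (rule 2).
All other segments surface unchanged.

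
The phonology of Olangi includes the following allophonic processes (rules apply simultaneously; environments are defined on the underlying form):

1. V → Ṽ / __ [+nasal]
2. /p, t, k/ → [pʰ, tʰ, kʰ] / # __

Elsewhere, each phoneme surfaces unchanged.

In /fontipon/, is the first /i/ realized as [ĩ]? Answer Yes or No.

No

/i/ (between /t/ and /p/) fails the environment for rule 1, so it stays [i].
The actual realization is [i], not [ĩ].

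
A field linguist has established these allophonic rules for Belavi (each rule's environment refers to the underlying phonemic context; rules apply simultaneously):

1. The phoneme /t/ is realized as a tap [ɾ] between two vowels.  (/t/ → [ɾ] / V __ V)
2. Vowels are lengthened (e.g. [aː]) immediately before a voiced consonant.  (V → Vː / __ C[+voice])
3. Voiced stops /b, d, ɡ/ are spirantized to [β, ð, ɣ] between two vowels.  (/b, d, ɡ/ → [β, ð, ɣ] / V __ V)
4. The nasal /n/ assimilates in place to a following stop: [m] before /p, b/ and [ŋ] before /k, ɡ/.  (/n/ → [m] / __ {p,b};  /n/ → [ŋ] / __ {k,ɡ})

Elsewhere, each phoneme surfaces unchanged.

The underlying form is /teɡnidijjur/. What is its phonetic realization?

/t/ — word-initial; rule 1 does not apply here → [t].
/e/ meets the environment for rule 2 (before a voiced consonant) → [eː].
/ɡ/ (between /e/ and /n/) is in the target of rule 3 but the environment (between two vowels) is not met → [ɡ].
/n/ — between /ɡ/ and /i/; rule 4 does not apply here → [n].
Rule 2 applies to /i/ (between /n/ and /d/: before a voiced consonant) → [iː].
/d/ (between /i/ and /i/): between two vowels, so rule 3 applies → [ð].
/i/ — between /d/ and /j/, before a voiced consonant — surfaces as [iː] (rule 2).
/j/ (between /i/ and /j/): no rule targets it → [j].
/j/ (between /j/ and /u/) is unaffected → [j].
/u/ (between /j/ and /r/): before a voiced consonant, so rule 2 applies → [uː].
/r/ — not in any rule's target class → [r].

[teːɡniːðiːjjuːr]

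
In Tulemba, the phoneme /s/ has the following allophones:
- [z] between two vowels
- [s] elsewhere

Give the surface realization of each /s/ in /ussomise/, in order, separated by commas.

[s], [s], [z]

Occurrence 1 (position 2): no conditioning environment matches → elsewhere allophone [s].
Occurrence 2 (position 3): no conditioning environment matches → elsewhere allophone [s].
Occurrence 3 (position 7): between two vowels → [z].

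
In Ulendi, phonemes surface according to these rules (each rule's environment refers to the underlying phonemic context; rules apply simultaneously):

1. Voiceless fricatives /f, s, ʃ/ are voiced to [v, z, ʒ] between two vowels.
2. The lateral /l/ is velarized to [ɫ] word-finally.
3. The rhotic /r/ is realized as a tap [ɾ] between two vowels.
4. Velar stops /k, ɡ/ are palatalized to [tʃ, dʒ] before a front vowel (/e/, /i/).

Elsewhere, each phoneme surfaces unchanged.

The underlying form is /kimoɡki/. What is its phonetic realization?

[tʃimoɡtʃi]

/k/ (word-initial): before a front vowel, so rule 4 applies → [tʃ].
/i/ (between /k/ and /m/) is unaffected → [i].
/m/ (between /i/ and /o/) is unaffected → [m].
/o/ — not in any rule's target class → [o].
/ɡ/ (between /o/ and /k/) fails the environment for rule 4, so it stays [ɡ].
/k/ (between /ɡ/ and /i/): before a front vowel, so rule 4 applies → [tʃ].
/i/ (word-final): no rule targets it → [i].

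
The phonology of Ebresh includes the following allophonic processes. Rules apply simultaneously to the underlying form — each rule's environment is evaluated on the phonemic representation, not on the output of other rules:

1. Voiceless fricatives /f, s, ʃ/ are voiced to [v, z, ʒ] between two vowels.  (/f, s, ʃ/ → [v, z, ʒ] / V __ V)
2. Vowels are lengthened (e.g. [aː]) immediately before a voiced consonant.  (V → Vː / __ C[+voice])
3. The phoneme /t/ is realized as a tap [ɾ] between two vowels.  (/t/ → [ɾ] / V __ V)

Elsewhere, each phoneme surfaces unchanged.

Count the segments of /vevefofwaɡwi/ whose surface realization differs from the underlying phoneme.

3

Segments that undergo a rule: /e/ → [eː] (rule 2); /f/ → [v] (rule 1); /a/ → [aː] (rule 2).
All other segments surface unchanged.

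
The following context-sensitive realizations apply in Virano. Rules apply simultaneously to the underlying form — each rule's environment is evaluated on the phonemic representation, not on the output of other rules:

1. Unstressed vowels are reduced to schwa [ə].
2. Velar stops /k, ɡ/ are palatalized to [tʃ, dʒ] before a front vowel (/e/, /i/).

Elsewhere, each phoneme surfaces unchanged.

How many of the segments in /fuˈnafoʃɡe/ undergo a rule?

4

Segments that undergo a rule: /u/ → [ə] (rule 1); /o/ → [ə] (rule 1); /ɡ/ → [dʒ] (rule 2); /e/ → [ə] (rule 1).
All other segments surface unchanged.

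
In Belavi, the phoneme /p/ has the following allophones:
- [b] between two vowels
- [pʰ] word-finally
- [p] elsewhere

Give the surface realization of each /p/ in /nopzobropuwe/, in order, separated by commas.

[p], [b]

Occurrence 1 (position 3): no conditioning environment matches → elsewhere allophone [p].
Occurrence 2 (position 9): between two vowels → [b].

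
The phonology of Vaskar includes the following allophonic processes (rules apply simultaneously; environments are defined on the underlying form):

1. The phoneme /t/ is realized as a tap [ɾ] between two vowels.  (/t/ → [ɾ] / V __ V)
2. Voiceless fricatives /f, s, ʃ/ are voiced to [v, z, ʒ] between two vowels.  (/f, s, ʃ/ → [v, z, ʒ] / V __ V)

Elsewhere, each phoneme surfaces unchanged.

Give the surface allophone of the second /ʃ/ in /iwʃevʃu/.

/ʃ/ (between /v/ and /u/): rule 2 targets it, but not between two vowels → unchanged [ʃ].

[ʃ]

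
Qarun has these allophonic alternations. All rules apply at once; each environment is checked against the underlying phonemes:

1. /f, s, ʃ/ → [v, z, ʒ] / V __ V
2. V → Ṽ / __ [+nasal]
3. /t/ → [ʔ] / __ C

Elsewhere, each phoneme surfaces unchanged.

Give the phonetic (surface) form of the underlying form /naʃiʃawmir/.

/n/ — not in any rule's target class → [n].
/a/ (between /n/ and /ʃ/) fails the environment for rule 2, so it stays [a].
/ʃ/ (between /a/ and /i/): between two vowels, so rule 1 applies → [ʒ].
/i/ (between /ʃ/ and /ʃ/) fails the environment for rule 2, so it stays [i].
/ʃ/ meets the environment for rule 1 (between two vowels) → [ʒ].
/a/ (between /ʃ/ and /w/) is in the target of rule 2 but the environment (before a nasal consonant) is not met → [a].
/w/ (between /a/ and /m/) is unaffected → [w].
/m/ (between /w/ and /i/) is unaffected → [m].
/i/ — between /m/ and /r/; rule 2 does not apply here → [i].
/r/ stays [r].

[naʒiʒawmir]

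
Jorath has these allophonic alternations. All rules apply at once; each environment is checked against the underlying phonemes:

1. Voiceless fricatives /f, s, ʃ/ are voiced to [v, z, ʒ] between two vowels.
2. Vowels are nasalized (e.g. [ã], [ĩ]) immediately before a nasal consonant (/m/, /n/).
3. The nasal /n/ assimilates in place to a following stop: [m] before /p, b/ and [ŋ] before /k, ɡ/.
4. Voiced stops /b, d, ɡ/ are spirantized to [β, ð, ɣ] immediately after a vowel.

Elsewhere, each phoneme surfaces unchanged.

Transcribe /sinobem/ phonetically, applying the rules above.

[sĩnoβẽm]

/s/ (word-initial) is in the target of rule 1 but the environment (between two vowels) is not met → [s].
/i/ — between /s/ and /n/, before a nasal consonant — surfaces as [ĩ] (rule 2).
/n/ (between /i/ and /o/) fails the environment for rule 3, so it stays [n].
/o/ — between /n/ and /b/; rule 2 does not apply here → [o].
/b/ (between /o/ and /e/) occurs immediately after a vowel → [β] by rule 4.
Rule 2 applies to /e/ (between /b/ and /m/: before a nasal consonant) → [ẽ].
/m/ — not in any rule's target class → [m].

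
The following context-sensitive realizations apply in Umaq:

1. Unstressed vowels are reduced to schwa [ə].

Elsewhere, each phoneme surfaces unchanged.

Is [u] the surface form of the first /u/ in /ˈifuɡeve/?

/u/ (between /f/ and /ɡ/) occurs in an unstressed syllable → [ə] by rule 1.
The actual realization is [ə], not [u].

No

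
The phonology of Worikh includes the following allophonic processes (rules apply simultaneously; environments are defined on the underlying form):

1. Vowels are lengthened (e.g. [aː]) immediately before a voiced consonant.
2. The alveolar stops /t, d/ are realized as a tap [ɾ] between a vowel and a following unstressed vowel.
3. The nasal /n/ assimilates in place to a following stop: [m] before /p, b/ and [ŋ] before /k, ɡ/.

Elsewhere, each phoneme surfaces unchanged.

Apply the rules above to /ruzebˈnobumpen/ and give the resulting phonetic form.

/r/ stays [r].
/u/ — between /r/ and /z/, before a voiced consonant — surfaces as [uː] (rule 1).
/z/ (between /u/ and /e/) is unaffected → [z].
Rule 1 applies to /e/ (between /z/ and /b/: before a voiced consonant) → [eː].
/b/ — not in any rule's target class → [b].
/n/ — between /b/ and /o/; rule 3 does not apply here → [n].
/o/ — between /n/ and /b/, before a voiced consonant — surfaces as [oː] (rule 1).
/b/ stays [b].
/u/ — between /b/ and /m/, before a voiced consonant — surfaces as [uː] (rule 1).
/m/ (between /u/ and /p/): no rule targets it → [m].
/p/ stays [p].
/e/ meets the environment for rule 1 (before a voiced consonant) → [eː].
/n/ — word-final; rule 3 does not apply here → [n].

[ruːzeːbˈnoːbuːmpeːn]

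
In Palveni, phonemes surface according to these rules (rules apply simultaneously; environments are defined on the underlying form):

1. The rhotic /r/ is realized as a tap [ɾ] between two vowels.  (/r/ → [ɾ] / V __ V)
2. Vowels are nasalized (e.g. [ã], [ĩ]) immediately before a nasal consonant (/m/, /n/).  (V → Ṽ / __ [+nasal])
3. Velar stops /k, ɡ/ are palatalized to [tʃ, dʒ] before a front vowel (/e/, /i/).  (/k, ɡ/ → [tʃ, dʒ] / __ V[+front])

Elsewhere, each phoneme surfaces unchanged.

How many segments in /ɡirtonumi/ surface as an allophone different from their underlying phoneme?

Segments that undergo a rule: /ɡ/ → [dʒ] (rule 3); /o/ → [õ] (rule 2); /u/ → [ũ] (rule 2).
All other segments surface unchanged.

3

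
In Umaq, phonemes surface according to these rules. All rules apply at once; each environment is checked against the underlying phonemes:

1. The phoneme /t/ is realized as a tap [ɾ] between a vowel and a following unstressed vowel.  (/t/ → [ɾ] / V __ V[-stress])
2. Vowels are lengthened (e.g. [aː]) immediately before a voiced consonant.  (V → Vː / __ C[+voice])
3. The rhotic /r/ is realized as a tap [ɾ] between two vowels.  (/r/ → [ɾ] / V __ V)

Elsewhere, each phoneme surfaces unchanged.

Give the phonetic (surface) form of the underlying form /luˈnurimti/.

[luːˈnuːɾiːmti]

/l/ stays [l].
/u/ meets the environment for rule 2 (before a voiced consonant) → [uː].
/n/ stays [n].
/u/ meets the environment for rule 2 (before a voiced consonant) → [uː].
Rule 3 applies to /r/ (between /u/ and /i/: between two vowels) → [ɾ].
/i/ (between /r/ and /m/) occurs before a voiced consonant → [iː] by rule 2.
/m/ stays [m].
/t/ (between /m/ and /i/) fails the environment for rule 1, so it stays [t].
/i/ (word-final) is in the target of rule 2 but the environment (before a voiced consonant) is not met → [i].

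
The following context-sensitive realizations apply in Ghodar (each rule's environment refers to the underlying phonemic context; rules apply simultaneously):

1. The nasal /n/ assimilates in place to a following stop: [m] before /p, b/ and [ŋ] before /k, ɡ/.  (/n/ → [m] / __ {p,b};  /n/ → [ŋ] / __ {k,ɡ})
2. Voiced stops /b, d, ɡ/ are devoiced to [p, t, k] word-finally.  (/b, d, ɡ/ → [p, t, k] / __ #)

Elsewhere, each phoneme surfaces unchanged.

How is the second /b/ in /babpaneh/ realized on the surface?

[b]

/b/ (between /a/ and /p/) is in the target of rule 2 but the environment (word-finally) is not met → [b].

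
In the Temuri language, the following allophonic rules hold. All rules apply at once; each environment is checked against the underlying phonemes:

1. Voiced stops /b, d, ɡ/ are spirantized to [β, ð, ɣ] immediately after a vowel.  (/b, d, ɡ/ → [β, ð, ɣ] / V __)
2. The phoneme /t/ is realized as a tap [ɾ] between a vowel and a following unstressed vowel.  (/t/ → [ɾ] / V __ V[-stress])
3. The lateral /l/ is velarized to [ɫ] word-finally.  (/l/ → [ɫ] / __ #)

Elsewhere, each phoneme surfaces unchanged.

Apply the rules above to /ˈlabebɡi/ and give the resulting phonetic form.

/l/ — word-initial; rule 3 does not apply here → [l].
/a/ (between /l/ and /b/): no rule targets it → [a].
Rule 1 applies to /b/ (between /a/ and /e/: immediately after a vowel) → [β].
/e/ — not in any rule's target class → [e].
/b/ (between /e/ and /ɡ/) occurs immediately after a vowel → [β] by rule 1.
/ɡ/ — between /b/ and /i/; rule 1 does not apply here → [ɡ].
/i/ — not in any rule's target class → [i].

[ˈlaβeβɡi]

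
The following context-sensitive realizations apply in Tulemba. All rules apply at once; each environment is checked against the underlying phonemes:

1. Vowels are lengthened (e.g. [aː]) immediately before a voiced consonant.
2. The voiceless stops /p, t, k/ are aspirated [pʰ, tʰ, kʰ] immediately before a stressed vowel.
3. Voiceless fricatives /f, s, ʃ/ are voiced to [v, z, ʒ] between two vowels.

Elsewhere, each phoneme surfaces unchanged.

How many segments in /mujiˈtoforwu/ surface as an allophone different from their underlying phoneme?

4

Segments that undergo a rule: /u/ → [uː] (rule 1); /t/ → [tʰ] (rule 2); /f/ → [v] (rule 3); /o/ → [oː] (rule 1).
All other segments surface unchanged.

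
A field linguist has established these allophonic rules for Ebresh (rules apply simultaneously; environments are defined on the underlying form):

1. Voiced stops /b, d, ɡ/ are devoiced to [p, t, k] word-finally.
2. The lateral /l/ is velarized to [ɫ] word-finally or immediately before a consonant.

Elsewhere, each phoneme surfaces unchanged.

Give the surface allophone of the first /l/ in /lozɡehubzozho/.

/l/ (word-initial) fails the environment for rule 2, so it stays [l].

[l]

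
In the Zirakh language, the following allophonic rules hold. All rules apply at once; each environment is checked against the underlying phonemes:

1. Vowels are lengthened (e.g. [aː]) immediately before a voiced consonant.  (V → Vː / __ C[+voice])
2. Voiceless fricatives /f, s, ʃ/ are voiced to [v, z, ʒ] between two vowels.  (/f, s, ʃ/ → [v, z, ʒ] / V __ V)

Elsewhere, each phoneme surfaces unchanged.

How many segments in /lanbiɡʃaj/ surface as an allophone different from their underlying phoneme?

Segments that undergo a rule: /a/ → [aː] (rule 1); /i/ → [iː] (rule 1); /a/ → [aː] (rule 1).
All other segments surface unchanged.

3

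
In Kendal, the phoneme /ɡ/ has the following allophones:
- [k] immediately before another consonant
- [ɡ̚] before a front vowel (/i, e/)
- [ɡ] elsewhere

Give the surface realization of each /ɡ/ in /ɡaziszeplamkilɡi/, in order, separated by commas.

Occurrence 1 (position 1): no conditioning environment matches → elsewhere allophone [ɡ].
Occurrence 2 (position 15): before a front vowel (/i, e/) → [ɡ̚].

[ɡ], [ɡ̚]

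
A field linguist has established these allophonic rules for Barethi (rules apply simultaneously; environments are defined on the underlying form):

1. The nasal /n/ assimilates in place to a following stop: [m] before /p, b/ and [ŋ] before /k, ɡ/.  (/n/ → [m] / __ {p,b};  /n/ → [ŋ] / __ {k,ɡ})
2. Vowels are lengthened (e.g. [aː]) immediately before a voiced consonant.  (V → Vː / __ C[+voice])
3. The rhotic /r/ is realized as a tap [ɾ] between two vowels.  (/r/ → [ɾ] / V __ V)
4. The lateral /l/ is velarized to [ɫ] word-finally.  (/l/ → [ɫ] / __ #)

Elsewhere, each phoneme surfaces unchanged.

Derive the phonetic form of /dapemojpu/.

[dapeːmoːjpu]

/d/ — not in any rule's target class → [d].
/a/ (between /d/ and /p/) is in the target of rule 2 but the environment (before a voiced consonant) is not met → [a].
/p/ (between /a/ and /e/): no rule targets it → [p].
/e/ — between /p/ and /m/, before a voiced consonant — surfaces as [eː] (rule 2).
/m/ (between /e/ and /o/): no rule targets it → [m].
/o/ meets the environment for rule 2 (before a voiced consonant) → [oː].
/j/ (between /o/ and /p/) is unaffected → [j].
/p/ (between /j/ and /u/): no rule targets it → [p].
/u/ (word-final): rule 2 targets it, but not before a voiced consonant → unchanged [u].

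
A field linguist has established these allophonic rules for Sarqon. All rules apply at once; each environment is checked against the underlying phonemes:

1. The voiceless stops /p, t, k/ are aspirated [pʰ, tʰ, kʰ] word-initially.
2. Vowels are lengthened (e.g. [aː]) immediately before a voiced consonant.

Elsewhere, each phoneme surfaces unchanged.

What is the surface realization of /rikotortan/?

[rikotoːrtaːn]

/r/ (word-initial): no rule targets it → [r].
/i/ — between /r/ and /k/; rule 2 does not apply here → [i].
/k/ (between /i/ and /o/) is in the target of rule 1 but the environment (word-initially) is not met → [k].
/o/ (between /k/ and /t/) is in the target of rule 2 but the environment (before a voiced consonant) is not met → [o].
/t/ — between /o/ and /o/; rule 1 does not apply here → [t].
/o/ — between /t/ and /r/, before a voiced consonant — surfaces as [oː] (rule 2).
/r/ (between /o/ and /t/): no rule targets it → [r].
/t/ (between /r/ and /a/): rule 1 targets it, but not word-initially → unchanged [t].
/a/ — between /t/ and /n/, before a voiced consonant — surfaces as [aː] (rule 2).
/n/ — not in any rule's target class → [n].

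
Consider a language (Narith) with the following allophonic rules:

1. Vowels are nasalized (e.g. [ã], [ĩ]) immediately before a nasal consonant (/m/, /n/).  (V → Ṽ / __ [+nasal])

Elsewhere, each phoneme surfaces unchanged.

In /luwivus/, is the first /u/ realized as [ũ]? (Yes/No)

No

/u/ (between /l/ and /w/) fails the environment for rule 1, so it stays [u].
The actual realization is [u], not [ũ].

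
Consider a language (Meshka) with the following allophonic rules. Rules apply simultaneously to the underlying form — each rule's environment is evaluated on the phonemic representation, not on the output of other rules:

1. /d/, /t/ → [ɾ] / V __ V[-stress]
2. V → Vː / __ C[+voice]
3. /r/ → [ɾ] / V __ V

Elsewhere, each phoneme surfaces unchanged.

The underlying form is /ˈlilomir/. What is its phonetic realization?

[ˈliːloːmiːr]

/l/ (word-initial): no rule targets it → [l].
/i/ (between /l/ and /l/): before a voiced consonant, so rule 2 applies → [iː].
/l/ (between /i/ and /o/): no rule targets it → [l].
/o/ (between /l/ and /m/) occurs before a voiced consonant → [oː] by rule 2.
/m/ (between /o/ and /i/): no rule targets it → [m].
Rule 2 applies to /i/ (between /m/ and /r/: before a voiced consonant) → [iː].
/r/ (word-final) fails the environment for rule 3, so it stays [r].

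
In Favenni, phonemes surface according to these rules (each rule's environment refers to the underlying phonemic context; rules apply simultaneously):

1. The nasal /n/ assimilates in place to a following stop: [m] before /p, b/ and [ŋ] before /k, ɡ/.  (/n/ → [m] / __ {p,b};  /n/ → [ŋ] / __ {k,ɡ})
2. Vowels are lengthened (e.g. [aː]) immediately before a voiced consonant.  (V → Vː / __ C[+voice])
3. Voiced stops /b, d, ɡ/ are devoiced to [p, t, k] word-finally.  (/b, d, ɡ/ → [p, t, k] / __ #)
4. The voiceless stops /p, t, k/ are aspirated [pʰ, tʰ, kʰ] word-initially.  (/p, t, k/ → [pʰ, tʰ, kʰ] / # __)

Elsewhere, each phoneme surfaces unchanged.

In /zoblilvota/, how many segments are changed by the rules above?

Segments that undergo a rule: /o/ → [oː] (rule 2); /i/ → [iː] (rule 2).
All other segments surface unchanged.

2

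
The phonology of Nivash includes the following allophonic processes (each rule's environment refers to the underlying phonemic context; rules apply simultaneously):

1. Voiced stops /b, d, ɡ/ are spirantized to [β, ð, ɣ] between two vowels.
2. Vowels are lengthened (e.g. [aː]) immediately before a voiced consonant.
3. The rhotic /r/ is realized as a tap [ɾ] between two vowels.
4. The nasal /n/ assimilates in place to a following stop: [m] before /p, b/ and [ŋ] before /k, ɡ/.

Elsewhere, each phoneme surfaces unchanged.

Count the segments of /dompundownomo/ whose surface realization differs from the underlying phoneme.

4

Segments that undergo a rule: /o/ → [oː] (rule 2); /u/ → [uː] (rule 2); /o/ → [oː] (rule 2); /o/ → [oː] (rule 2).
All other segments surface unchanged.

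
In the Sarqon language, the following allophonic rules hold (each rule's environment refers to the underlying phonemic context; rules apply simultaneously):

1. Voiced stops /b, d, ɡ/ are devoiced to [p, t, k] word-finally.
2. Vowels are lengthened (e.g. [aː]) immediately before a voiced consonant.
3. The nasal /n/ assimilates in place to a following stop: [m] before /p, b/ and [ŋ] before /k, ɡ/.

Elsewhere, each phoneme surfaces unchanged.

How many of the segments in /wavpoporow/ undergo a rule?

Segments that undergo a rule: /a/ → [aː] (rule 2); /o/ → [oː] (rule 2); /o/ → [oː] (rule 2).
All other segments surface unchanged.

3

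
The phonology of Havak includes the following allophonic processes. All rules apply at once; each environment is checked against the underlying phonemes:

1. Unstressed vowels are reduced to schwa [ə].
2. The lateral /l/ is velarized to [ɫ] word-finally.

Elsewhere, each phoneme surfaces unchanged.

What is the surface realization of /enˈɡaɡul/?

/e/ meets the environment for rule 1 (in an unstressed syllable) → [ə].
/n/ stays [n].
/ɡ/ stays [ɡ].
/a/ — between /ɡ/ and /ɡ/; rule 1 does not apply here → [a].
/ɡ/ — not in any rule's target class → [ɡ].
/u/ (between /ɡ/ and /l/): in an unstressed syllable, so rule 1 applies → [ə].
Rule 2 applies to /l/ (word-final: word-finally) → [ɫ].

[ənˈɡaɡəɫ]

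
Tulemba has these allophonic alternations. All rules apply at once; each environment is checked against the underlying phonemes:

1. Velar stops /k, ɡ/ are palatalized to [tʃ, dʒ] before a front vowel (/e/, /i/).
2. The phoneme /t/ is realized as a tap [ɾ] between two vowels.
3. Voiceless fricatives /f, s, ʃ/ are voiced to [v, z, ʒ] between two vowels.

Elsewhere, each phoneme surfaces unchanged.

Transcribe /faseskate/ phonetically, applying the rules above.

/f/ — word-initial; rule 3 does not apply here → [f].
/a/ — not in any rule's target class → [a].
Rule 3 applies to /s/ (between /a/ and /e/: between two vowels) → [z].
/e/ (between /s/ and /s/): no rule targets it → [e].
/s/ — between /e/ and /k/; rule 3 does not apply here → [s].
/k/ — between /s/ and /a/; rule 1 does not apply here → [k].
/a/ (between /k/ and /t/) is unaffected → [a].
/t/ — between /a/ and /e/, between two vowels — surfaces as [ɾ] (rule 2).
/e/ (word-final): no rule targets it → [e].

[fazeskaɾe]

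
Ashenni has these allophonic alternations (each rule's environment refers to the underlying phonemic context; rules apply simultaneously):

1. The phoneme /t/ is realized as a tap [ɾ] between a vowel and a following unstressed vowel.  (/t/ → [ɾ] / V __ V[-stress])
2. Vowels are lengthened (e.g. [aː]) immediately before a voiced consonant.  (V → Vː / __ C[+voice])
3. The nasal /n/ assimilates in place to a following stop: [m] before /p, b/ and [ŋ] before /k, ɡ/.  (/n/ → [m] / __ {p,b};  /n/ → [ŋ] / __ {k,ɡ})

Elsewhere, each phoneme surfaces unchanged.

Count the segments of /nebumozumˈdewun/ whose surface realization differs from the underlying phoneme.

Segments that undergo a rule: /e/ → [eː] (rule 2); /u/ → [uː] (rule 2); /o/ → [oː] (rule 2); /u/ → [uː] (rule 2); /e/ → [eː] (rule 2); /u/ → [uː] (rule 2).
All other segments surface unchanged.

6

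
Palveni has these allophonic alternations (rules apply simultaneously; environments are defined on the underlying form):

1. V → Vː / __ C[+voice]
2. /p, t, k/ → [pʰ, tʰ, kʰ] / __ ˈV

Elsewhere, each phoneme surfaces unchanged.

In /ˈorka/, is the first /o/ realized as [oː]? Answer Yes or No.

Yes

/o/ (word-initial): before a voiced consonant, so rule 1 applies → [oː].
The actual realization is [oː], which matches [oː].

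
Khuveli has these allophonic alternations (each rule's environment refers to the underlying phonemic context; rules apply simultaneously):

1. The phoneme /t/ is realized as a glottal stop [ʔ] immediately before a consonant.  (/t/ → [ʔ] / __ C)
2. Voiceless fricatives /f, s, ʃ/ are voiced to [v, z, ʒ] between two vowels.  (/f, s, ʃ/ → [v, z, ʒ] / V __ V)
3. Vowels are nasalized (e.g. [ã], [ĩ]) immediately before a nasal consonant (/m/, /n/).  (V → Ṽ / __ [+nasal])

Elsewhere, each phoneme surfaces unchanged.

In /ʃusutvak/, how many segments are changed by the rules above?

2

Segments that undergo a rule: /s/ → [z] (rule 2); /t/ → [ʔ] (rule 1).
All other segments surface unchanged.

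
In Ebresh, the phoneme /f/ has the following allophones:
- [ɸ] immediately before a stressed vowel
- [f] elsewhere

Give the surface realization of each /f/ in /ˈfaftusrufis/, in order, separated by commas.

[ɸ], [f], [f]

Occurrence 1 (position 1): immediately before a stressed vowel → [ɸ].
Occurrence 2 (position 3): no conditioning environment matches → elsewhere allophone [f].
Occurrence 3 (position 9): no conditioning environment matches → elsewhere allophone [f].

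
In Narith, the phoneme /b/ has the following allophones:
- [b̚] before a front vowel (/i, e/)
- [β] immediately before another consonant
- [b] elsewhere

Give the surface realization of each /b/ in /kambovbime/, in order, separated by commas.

Occurrence 1 (position 4): no conditioning environment matches → elsewhere allophone [b].
Occurrence 2 (position 7): before a front vowel (/i, e/) → [b̚].

[b], [b̚]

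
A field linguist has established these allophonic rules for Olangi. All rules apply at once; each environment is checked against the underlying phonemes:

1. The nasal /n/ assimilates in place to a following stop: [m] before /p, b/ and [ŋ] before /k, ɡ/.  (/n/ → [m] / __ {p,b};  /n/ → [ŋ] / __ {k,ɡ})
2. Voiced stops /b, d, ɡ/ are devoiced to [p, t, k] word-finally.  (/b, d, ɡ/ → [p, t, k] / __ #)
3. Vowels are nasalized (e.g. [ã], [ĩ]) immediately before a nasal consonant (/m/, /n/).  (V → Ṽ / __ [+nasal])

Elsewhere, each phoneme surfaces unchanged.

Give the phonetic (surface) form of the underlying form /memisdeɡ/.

[mẽmisdek]

/m/ (word-initial) is unaffected → [m].
/e/ (between /m/ and /m/): before a nasal consonant, so rule 3 applies → [ẽ].
/m/ (between /e/ and /i/) is unaffected → [m].
/i/ — between /m/ and /s/; rule 3 does not apply here → [i].
/s/ (between /i/ and /d/) is unaffected → [s].
/d/ (between /s/ and /e/) is in the target of rule 2 but the environment (word-finally) is not met → [d].
/e/ (between /d/ and /ɡ/) is in the target of rule 3 but the environment (before a nasal consonant) is not met → [e].
/ɡ/ (word-final) occurs word-finally → [k] by rule 2.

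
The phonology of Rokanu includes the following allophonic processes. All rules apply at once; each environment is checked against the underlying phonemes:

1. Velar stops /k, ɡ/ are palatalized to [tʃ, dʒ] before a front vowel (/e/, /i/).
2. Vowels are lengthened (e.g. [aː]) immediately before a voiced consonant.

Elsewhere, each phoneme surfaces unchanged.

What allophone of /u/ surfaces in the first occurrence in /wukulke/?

[u]

/u/ (between /w/ and /k/) fails the environment for rule 2, so it stays [u].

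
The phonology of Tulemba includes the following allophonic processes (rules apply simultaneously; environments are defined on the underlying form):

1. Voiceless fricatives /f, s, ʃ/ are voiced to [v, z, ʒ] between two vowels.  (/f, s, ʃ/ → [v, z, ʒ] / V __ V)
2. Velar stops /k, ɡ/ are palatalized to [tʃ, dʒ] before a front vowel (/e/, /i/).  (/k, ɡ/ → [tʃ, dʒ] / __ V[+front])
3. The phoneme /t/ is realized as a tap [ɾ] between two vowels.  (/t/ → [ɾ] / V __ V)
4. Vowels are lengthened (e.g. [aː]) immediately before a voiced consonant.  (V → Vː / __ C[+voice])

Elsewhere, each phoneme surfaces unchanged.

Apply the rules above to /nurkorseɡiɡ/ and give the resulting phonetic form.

/n/ stays [n].
/u/ — between /n/ and /r/, before a voiced consonant — surfaces as [uː] (rule 4).
/r/ (between /u/ and /k/): no rule targets it → [r].
/k/ (between /r/ and /o/): rule 2 targets it, but not before a front vowel → unchanged [k].
/o/ (between /k/ and /r/): before a voiced consonant, so rule 4 applies → [oː].
/r/ stays [r].
/s/ (between /r/ and /e/) fails the environment for rule 1, so it stays [s].
/e/ (between /s/ and /ɡ/) occurs before a voiced consonant → [eː] by rule 4.
/ɡ/ — between /e/ and /i/, before a front vowel — surfaces as [dʒ] (rule 2).
Rule 4 applies to /i/ (between /ɡ/ and /ɡ/: before a voiced consonant) → [iː].
/ɡ/ — word-final; rule 2 does not apply here → [ɡ].

[nuːrkoːrseːdʒiːɡ]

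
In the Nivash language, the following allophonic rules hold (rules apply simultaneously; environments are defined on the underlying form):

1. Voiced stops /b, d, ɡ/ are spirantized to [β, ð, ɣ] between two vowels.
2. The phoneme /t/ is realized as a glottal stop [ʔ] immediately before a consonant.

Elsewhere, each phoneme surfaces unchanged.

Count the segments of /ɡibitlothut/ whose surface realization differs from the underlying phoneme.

Segments that undergo a rule: /b/ → [β] (rule 1); /t/ → [ʔ] (rule 2); /t/ → [ʔ] (rule 2).
All other segments surface unchanged.

3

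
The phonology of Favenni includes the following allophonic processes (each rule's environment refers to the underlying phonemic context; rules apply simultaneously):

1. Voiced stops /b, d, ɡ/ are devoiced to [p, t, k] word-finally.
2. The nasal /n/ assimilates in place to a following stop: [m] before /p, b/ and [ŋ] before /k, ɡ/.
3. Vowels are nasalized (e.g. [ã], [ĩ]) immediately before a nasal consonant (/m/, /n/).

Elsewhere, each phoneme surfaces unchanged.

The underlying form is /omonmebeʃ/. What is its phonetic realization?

/o/ (word-initial) occurs before a nasal consonant → [õ] by rule 3.
/m/ (between /o/ and /o/): no rule targets it → [m].
/o/ (between /m/ and /n/): before a nasal consonant, so rule 3 applies → [õ].
/n/ — between /o/ and /m/; rule 2 does not apply here → [n].
/m/ (between /n/ and /e/) is unaffected → [m].
/e/ (between /m/ and /b/) is in the target of rule 3 but the environment (before a nasal consonant) is not met → [e].
/b/ — between /e/ and /e/; rule 1 does not apply here → [b].
/e/ (between /b/ and /ʃ/): rule 3 targets it, but not before a nasal consonant → unchanged [e].
/ʃ/ (word-final) is unaffected → [ʃ].

[õmõnmebeʃ]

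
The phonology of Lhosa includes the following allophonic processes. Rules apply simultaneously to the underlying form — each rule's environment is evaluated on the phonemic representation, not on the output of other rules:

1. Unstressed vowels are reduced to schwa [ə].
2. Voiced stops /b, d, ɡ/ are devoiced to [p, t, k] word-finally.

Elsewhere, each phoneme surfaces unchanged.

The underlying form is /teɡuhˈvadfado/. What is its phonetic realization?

/t/ (word-initial): no rule targets it → [t].
/e/ meets the environment for rule 1 (in an unstressed syllable) → [ə].
/ɡ/ — between /e/ and /u/; rule 2 does not apply here → [ɡ].
/u/ (between /ɡ/ and /h/) occurs in an unstressed syllable → [ə] by rule 1.
/h/ — not in any rule's target class → [h].
/v/ (between /h/ and /a/) is unaffected → [v].
/a/ (between /v/ and /d/): rule 1 targets it, but not in an unstressed syllable → unchanged [a].
/d/ (between /a/ and /f/) is in the target of rule 2 but the environment (word-finally) is not met → [d].
/f/ (between /d/ and /a/) is unaffected → [f].
/a/ (between /f/ and /d/): in an unstressed syllable, so rule 1 applies → [ə].
/d/ (between /a/ and /o/): rule 2 targets it, but not word-finally → unchanged [d].
/o/ — word-final, in an unstressed syllable — surfaces as [ə] (rule 1).

[təɡəhˈvadfədə]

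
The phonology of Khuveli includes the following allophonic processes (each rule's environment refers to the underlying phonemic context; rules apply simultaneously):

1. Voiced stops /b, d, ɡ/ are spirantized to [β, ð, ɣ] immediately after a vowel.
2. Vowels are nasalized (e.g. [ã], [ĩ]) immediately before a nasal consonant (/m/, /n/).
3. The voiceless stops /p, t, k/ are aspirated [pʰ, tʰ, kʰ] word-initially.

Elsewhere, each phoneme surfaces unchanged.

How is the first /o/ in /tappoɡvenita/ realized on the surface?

/o/ (between /p/ and /ɡ/): rule 2 targets it, but not before a nasal consonant → unchanged [o].

[o]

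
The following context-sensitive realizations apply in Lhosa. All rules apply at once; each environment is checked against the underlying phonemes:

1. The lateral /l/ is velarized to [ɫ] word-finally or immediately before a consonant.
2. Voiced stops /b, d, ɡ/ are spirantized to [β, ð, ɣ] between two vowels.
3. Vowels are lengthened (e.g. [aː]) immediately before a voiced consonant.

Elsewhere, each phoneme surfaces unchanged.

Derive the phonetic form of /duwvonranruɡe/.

[duːwvoːnraːnruːɣe]

/d/ — word-initial; rule 2 does not apply here → [d].
/u/ (between /d/ and /w/): before a voiced consonant, so rule 3 applies → [uː].
/o/ meets the environment for rule 3 (before a voiced consonant) → [oː].
/a/ (between /r/ and /n/) occurs before a voiced consonant → [aː] by rule 3.
/u/ — between /r/ and /ɡ/, before a voiced consonant — surfaces as [uː] (rule 3).
/ɡ/ — between /u/ and /e/, between two vowels — surfaces as [ɣ] (rule 2).
/e/ (word-final): rule 3 targets it, but not before a voiced consonant → unchanged [e].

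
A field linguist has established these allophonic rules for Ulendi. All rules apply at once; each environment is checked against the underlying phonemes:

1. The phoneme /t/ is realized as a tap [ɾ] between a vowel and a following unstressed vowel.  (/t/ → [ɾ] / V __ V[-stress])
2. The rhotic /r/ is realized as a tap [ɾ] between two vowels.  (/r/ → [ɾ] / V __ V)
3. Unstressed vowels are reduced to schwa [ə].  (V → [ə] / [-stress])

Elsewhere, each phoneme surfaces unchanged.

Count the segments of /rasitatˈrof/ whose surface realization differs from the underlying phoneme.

Segments that undergo a rule: /a/ → [ə] (rule 3); /i/ → [ə] (rule 3); /t/ → [ɾ] (rule 1); /a/ → [ə] (rule 3).
All other segments surface unchanged.

4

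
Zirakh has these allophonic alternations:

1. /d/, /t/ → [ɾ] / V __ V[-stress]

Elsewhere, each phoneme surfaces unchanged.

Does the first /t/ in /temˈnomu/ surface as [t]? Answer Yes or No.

/t/ (word-initial) fails the environment for rule 1, so it stays [t].
The actual realization is [t], which matches [t].

Yes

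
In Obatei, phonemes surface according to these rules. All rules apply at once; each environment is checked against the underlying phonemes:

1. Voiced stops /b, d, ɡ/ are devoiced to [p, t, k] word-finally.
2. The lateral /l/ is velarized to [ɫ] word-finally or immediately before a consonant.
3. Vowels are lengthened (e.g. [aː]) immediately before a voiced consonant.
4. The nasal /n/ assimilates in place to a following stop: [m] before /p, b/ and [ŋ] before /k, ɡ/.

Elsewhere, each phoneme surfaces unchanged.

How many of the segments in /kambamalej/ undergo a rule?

Segments that undergo a rule: /a/ → [aː] (rule 3); /a/ → [aː] (rule 3); /a/ → [aː] (rule 3); /e/ → [eː] (rule 3).
All other segments surface unchanged.

4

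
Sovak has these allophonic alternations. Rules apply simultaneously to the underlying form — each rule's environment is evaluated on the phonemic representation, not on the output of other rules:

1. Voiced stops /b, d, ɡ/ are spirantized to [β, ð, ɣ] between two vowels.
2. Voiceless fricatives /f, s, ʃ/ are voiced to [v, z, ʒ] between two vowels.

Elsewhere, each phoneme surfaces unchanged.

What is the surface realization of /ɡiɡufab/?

/ɡ/ (word-initial) is in the target of rule 1 but the environment (between two vowels) is not met → [ɡ].
/i/ stays [i].
/ɡ/ (between /i/ and /u/): between two vowels, so rule 1 applies → [ɣ].
/u/ stays [u].
/f/ (between /u/ and /a/): between two vowels, so rule 2 applies → [v].
/a/ — not in any rule's target class → [a].
/b/ (word-final): rule 1 targets it, but not between two vowels → unchanged [b].

[ɡiɣuvab]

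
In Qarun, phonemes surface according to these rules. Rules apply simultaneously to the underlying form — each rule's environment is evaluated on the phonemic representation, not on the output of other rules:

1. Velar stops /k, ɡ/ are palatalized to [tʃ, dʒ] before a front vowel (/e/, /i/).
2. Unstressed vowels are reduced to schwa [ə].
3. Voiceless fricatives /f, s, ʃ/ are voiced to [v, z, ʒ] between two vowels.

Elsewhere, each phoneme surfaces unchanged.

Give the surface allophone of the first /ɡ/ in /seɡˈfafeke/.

/ɡ/ — between /e/ and /f/; rule 1 does not apply here → [ɡ].

[ɡ]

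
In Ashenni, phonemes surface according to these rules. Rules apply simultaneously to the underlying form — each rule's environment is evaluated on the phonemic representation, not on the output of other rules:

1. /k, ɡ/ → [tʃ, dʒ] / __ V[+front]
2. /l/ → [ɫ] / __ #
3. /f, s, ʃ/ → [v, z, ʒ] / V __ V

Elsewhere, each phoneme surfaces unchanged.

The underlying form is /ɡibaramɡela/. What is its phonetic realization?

Rule 1 applies to /ɡ/ (word-initial: before a front vowel) → [dʒ].
/i/ (between /ɡ/ and /b/): no rule targets it → [i].
/b/ (between /i/ and /a/): no rule targets it → [b].
/a/ — not in any rule's target class → [a].
/r/ (between /a/ and /a/) is unaffected → [r].
/a/ (between /r/ and /m/) is unaffected → [a].
/m/ (between /a/ and /ɡ/) is unaffected → [m].
/ɡ/ — between /m/ and /e/, before a front vowel — surfaces as [dʒ] (rule 1).
/e/ — not in any rule's target class → [e].
/l/ (between /e/ and /a/) fails the environment for rule 2, so it stays [l].
/a/ (word-final): no rule targets it → [a].

[dʒibaramdʒela]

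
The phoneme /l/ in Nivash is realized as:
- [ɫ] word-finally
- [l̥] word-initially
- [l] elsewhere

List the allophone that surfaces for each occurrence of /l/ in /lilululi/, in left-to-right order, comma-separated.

Occurrence 1 (position 1): word-initially → [l̥].
Occurrence 2 (position 3): no conditioning environment matches → elsewhere allophone [l].
Occurrence 3 (position 5): no conditioning environment matches → elsewhere allophone [l].
Occurrence 4 (position 7): no conditioning environment matches → elsewhere allophone [l].

[l̥], [l], [l], [l]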